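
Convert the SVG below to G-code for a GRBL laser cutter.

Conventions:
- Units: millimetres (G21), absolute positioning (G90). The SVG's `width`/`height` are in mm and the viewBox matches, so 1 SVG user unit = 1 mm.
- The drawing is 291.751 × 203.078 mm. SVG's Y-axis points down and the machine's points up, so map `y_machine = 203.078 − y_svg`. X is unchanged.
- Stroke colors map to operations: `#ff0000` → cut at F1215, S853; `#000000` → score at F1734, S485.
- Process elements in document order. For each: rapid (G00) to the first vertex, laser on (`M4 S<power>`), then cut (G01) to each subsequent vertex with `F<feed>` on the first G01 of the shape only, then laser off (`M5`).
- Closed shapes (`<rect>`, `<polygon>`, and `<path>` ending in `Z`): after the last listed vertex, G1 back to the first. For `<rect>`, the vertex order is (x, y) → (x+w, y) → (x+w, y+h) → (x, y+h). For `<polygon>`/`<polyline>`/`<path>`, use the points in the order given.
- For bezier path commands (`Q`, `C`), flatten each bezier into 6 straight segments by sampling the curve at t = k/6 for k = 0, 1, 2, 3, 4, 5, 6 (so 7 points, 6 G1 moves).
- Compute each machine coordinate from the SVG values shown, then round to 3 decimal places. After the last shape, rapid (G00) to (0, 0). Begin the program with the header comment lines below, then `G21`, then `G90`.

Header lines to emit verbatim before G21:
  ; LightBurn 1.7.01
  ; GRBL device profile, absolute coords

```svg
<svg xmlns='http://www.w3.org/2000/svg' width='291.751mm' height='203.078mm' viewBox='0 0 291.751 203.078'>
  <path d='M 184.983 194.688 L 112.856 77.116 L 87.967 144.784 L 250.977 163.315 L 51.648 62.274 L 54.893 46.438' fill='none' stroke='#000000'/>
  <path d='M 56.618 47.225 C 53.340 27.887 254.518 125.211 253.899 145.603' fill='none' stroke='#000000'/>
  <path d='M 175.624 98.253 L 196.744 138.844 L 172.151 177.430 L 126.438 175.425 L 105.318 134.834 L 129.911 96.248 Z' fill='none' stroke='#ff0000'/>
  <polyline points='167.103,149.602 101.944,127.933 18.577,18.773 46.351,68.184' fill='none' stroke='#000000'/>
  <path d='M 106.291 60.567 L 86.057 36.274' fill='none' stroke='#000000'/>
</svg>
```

viewBox `0 0 291.751 203.078` with mm width/height → 1 unit = 1 mm. Flip: y_m = 203.078 − y_svg.

**Shape 1** — `<path>` open polyline, stroke `#000000` → score (S485, F1734). Machine vertices: (184.983,8.390) → (112.856,125.962) → (87.967,58.294) → (250.977,39.763) → (51.648,140.804) → (54.893,156.640). Open path.

**Shape 2** — `<path>` cubic bezier, stroke `#000000` → score (S485, F1734). Control points (SVG): P0=(56.618,47.225), P1=(53.340,27.887), P2=(254.518,125.211), P3=(253.899,145.603); sampled at t=k/6. Machine vertices: (56.618,155.853) → (70.136,156.696) → (106.446,143.474) → (154.261,121.563) → (202.299,96.341) → (239.273,73.186) → (253.899,57.475). Open path.

**Shape 3** — `<path>` regular polygon, stroke `#ff0000` → cut (S853, F1215). Machine vertices: (175.624,104.825) → (196.744,64.234) → (172.151,25.648) → (126.438,27.653) → (105.318,68.244) → (129.911,106.830) → (175.624,104.825). Closed: final G1 returns to the first vertex.

**Shape 4** — `<polyline>` open polyline, stroke `#000000` → score (S485, F1734). Machine vertices: (167.103,53.476) → (101.944,75.145) → (18.577,184.305) → (46.351,134.894). Open path.

**Shape 5** — `<path>` line segment, stroke `#000000` → score (S485, F1734). Machine vertices: (106.291,142.511) → (86.057,166.804). Open path.

; LightBurn 1.7.01
; GRBL device profile, absolute coords
G21
G90
G00 X184.983 Y8.390
M4 S485
G01 X112.856 Y125.962 F1734
G01 X87.967 Y58.294
G01 X250.977 Y39.763
G01 X51.648 Y140.804
G01 X54.893 Y156.640
M5
G00 X56.618 Y155.853
M4 S485
G01 X70.136 Y156.696 F1734
G01 X106.446 Y143.474
G01 X154.261 Y121.563
G01 X202.299 Y96.341
G01 X239.273 Y73.186
G01 X253.899 Y57.475
M5
G00 X175.624 Y104.825
M4 S853
G01 X196.744 Y64.234 F1215
G01 X172.151 Y25.648
G01 X126.438 Y27.653
G01 X105.318 Y68.244
G01 X129.911 Y106.830
G01 X175.624 Y104.825
M5
G00 X167.103 Y53.476
M4 S485
G01 X101.944 Y75.145 F1734
G01 X18.577 Y184.305
G01 X46.351 Y134.894
M5
G00 X106.291 Y142.511
M4 S485
G01 X86.057 Y166.804 F1734
M5
G00 X0.000 Y0.000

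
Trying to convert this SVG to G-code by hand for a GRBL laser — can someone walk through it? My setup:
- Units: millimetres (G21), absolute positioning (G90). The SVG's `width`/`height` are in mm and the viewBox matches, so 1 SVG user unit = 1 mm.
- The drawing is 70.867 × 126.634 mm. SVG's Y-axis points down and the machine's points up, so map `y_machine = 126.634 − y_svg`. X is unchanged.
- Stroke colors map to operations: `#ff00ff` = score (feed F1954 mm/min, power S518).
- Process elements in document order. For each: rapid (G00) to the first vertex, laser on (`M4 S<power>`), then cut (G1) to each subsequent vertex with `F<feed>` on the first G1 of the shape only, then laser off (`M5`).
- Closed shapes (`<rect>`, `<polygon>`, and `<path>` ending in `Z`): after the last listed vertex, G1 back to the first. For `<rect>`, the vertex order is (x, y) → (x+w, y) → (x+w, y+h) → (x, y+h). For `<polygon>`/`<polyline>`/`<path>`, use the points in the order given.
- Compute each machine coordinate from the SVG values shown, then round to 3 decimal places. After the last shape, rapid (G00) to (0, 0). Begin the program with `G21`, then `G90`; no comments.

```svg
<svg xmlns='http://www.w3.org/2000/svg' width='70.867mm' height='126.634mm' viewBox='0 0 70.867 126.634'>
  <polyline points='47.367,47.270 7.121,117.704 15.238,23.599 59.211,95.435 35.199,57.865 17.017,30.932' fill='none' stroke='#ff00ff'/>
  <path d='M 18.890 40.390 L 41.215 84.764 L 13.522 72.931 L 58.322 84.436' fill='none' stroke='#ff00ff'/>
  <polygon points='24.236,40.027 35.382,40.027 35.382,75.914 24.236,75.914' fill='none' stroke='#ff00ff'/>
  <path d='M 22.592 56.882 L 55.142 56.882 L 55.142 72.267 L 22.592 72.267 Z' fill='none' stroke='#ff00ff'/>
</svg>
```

viewBox `0 0 70.867 126.634` with mm width/height → 1 unit = 1 mm. Flip: y_m = 126.634 − y_svg.

**Shape 1** — `<polyline>` open polyline, stroke `#ff00ff` → score (S518, F1954). Machine vertices: (47.367,79.364) → (7.121,8.930) → (15.238,103.035) → (59.211,31.199) → (35.199,68.769) → (17.017,95.702). Open path.

**Shape 2** — `<path>` open polyline, stroke `#ff00ff` → score (S518, F1954). Machine vertices: (18.890,86.244) → (41.215,41.870) → (13.522,53.703) → (58.322,42.198). Open path.

**Shape 3** — `<polygon>` rectangle, stroke `#ff00ff` → score (S518, F1954). Machine vertices: (24.236,86.607) → (35.382,86.607) → (35.382,50.720) → (24.236,50.720) → (24.236,86.607). Closed: final G1 returns to the first vertex.

**Shape 4** — `<path>` rectangle, stroke `#ff00ff` → score (S518, F1954). Machine vertices: (22.592,69.752) → (55.142,69.752) → (55.142,54.367) → (22.592,54.367) → (22.592,69.752). Closed: final G1 returns to the first vertex.

G21
G90
G00 X47.367 Y79.364
M4 S518
G1 X7.121 Y8.930 F1954
G1 X15.238 Y103.035
G1 X59.211 Y31.199
G1 X35.199 Y68.769
G1 X17.017 Y95.702
M5
G00 X18.890 Y86.244
M4 S518
G1 X41.215 Y41.870 F1954
G1 X13.522 Y53.703
G1 X58.322 Y42.198
M5
G00 X24.236 Y86.607
M4 S518
G1 X35.382 Y86.607 F1954
G1 X35.382 Y50.720
G1 X24.236 Y50.720
G1 X24.236 Y86.607
M5
G00 X22.592 Y69.752
M4 S518
G1 X55.142 Y69.752 F1954
G1 X55.142 Y54.367
G1 X22.592 Y54.367
G1 X22.592 Y69.752
M5
G00 X0.000 Y0.000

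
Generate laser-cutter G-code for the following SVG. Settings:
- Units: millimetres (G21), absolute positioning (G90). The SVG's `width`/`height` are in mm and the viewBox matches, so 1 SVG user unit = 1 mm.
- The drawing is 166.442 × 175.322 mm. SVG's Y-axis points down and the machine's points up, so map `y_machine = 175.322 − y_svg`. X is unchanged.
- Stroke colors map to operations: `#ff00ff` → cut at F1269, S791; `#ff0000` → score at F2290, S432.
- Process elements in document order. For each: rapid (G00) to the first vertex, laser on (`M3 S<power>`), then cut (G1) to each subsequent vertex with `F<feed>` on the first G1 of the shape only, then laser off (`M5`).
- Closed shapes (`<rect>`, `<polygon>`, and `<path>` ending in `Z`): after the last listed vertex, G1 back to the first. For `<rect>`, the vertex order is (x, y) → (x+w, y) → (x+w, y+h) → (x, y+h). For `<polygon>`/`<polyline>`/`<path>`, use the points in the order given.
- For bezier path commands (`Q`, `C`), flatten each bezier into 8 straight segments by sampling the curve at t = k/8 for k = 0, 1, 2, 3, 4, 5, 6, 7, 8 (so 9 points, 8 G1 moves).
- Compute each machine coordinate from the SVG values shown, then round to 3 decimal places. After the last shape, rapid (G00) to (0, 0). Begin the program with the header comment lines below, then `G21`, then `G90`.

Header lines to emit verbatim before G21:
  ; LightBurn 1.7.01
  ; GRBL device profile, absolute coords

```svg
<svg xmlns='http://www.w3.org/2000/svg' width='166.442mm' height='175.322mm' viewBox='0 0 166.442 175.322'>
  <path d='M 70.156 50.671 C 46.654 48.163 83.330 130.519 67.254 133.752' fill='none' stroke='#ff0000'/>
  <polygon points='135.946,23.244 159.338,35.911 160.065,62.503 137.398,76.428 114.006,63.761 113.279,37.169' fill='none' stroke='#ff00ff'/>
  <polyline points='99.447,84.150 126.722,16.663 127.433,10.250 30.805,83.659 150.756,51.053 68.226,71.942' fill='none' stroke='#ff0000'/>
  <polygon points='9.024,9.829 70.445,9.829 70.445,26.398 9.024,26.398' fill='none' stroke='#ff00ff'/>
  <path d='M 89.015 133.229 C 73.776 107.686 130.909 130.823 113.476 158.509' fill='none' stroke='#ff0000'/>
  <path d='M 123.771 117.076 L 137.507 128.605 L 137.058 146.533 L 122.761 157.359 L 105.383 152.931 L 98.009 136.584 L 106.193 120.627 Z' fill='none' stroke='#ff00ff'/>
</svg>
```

Since the viewBox matches the mm dimensions, user units are millimetres directly. The only transform is the Y-flip y_m = 175.322 − y_svg.

Shape 1 is a cubic bezier drawn with `<path>`. Its stroke #ff0000 means score at S432, F2290. After flipping Y the toolpath is (70.156,124.651) → (63.943,121.934) → (62.048,113.182) → (63.149,100.318) → (65.920,85.263) → (69.040,69.939) → (71.185,56.268) → (71.030,46.171) → (67.254,41.570).

Shape 2 is a regular polygon drawn with `<polygon>`. Its stroke #ff00ff means cut at S791, F1269. After flipping Y the toolpath is (135.946,152.078) → (159.338,139.411) → (160.065,112.819) → (137.398,98.894) → (114.006,111.561) → (113.279,138.153) → (135.946,152.078), returning to the start.

Shape 3 is a open polyline drawn with `<polyline>`. Its stroke #ff0000 means score at S432, F2290. After flipping Y the toolpath is (99.447,91.172) → (126.722,158.659) → (127.433,165.072) → (30.805,91.663) → (150.756,124.269) → (68.226,103.380).

Shape 4 is a rectangle drawn with `<polygon>`. Its stroke #ff00ff means cut at S791, F1269. After flipping Y the toolpath is (9.024,165.493) → (70.445,165.493) → (70.445,148.924) → (9.024,148.924) → (9.024,165.493), returning to the start.

Shape 5 is a cubic bezier drawn with `<path>`. Its stroke #ff0000 means score at S432, F2290. After flipping Y the toolpath is (89.015,42.093) → (86.406,49.476) → (88.860,52.812) → (94.654,52.619) → (102.068,49.414) → (109.379,43.713) → (114.866,36.035) → (116.805,26.896) → (113.476,16.813).

Shape 6 is a regular polygon drawn with `<path>`. Its stroke #ff00ff means cut at S791, F1269. After flipping Y the toolpath is (123.771,58.246) → (137.507,46.717) → (137.058,28.789) → (122.761,17.963) → (105.383,22.391) → (98.009,38.738) → (106.193,54.695) → (123.771,58.246), returning to the start.

; LightBurn 1.7.01
; GRBL device profile, absolute coords
G21
G90
G00 X70.156 Y124.651
M3 S432
G1 X63.943 Y121.934 F2290
G1 X62.048 Y113.182
G1 X63.149 Y100.318
G1 X65.920 Y85.263
G1 X69.040 Y69.939
G1 X71.185 Y56.268
G1 X71.030 Y46.171
G1 X67.254 Y41.570
M5
G00 X135.946 Y152.078
M3 S791
G1 X159.338 Y139.411 F1269
G1 X160.065 Y112.819
G1 X137.398 Y98.894
G1 X114.006 Y111.561
G1 X113.279 Y138.153
G1 X135.946 Y152.078
M5
G00 X99.447 Y91.172
M3 S432
G1 X126.722 Y158.659 F2290
G1 X127.433 Y165.072
G1 X30.805 Y91.663
G1 X150.756 Y124.269
G1 X68.226 Y103.380
M5
G00 X9.024 Y165.493
M3 S791
G1 X70.445 Y165.493 F1269
G1 X70.445 Y148.924
G1 X9.024 Y148.924
G1 X9.024 Y165.493
M5
G00 X89.015 Y42.093
M3 S432
G1 X86.406 Y49.476 F2290
G1 X88.860 Y52.812
G1 X94.654 Y52.619
G1 X102.068 Y49.414
G1 X109.379 Y43.713
G1 X114.866 Y36.035
G1 X116.805 Y26.896
G1 X113.476 Y16.813
M5
G00 X123.771 Y58.246
M3 S791
G1 X137.507 Y46.717 F1269
G1 X137.058 Y28.789
G1 X122.761 Y17.963
G1 X105.383 Y22.391
G1 X98.009 Y38.738
G1 X106.193 Y54.695
G1 X123.771 Y58.246
M5
G00 X0.000 Y0.000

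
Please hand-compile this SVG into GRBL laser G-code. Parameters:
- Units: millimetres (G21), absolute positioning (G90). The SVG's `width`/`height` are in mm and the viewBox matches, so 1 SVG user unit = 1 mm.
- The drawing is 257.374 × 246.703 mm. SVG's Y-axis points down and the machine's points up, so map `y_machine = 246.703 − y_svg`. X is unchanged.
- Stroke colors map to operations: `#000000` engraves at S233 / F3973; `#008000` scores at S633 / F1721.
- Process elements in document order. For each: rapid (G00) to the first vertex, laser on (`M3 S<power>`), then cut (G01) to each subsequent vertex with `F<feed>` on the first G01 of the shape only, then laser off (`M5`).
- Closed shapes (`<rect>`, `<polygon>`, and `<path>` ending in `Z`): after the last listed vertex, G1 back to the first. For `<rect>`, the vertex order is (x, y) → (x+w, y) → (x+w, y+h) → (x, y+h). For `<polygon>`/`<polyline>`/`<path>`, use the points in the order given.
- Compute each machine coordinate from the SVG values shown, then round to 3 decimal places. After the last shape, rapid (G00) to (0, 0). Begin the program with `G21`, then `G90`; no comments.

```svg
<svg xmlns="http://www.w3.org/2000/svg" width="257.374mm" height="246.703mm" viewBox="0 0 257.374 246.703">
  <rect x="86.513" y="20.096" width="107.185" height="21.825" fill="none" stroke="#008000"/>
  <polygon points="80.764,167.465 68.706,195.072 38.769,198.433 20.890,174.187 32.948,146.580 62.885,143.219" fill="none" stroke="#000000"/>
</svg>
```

Since the viewBox matches the mm dimensions, user units are millimetres directly. The only transform is the Y-flip y_m = 246.703 − y_svg.

Shape 1 is a rectangle drawn with `<rect>`. Its stroke #008000 means score at S633, F1721. After flipping Y the toolpath is (86.513,226.607) → (193.698,226.607) → (193.698,204.782) → (86.513,204.782) → (86.513,226.607), returning to the start.

Shape 2 is a regular polygon drawn with `<polygon>`. Its stroke #000000 means engrave at S233, F3973. After flipping Y the toolpath is (80.764,79.238) → (68.706,51.631) → (38.769,48.270) → (20.890,72.516) → (32.948,100.123) → (62.885,103.484) → (80.764,79.238), returning to the start.

G21
G90
G00 X86.513 Y226.607
M3 S633
G01 X193.698 Y226.607 F1721
G01 X193.698 Y204.782
G01 X86.513 Y204.782
G01 X86.513 Y226.607
M5
G00 X80.764 Y79.238
M3 S233
G01 X68.706 Y51.631 F3973
G01 X38.769 Y48.270
G01 X20.890 Y72.516
G01 X32.948 Y100.123
G01 X62.885 Y103.484
G01 X80.764 Y79.238
M5
G00 X0.000 Y0.000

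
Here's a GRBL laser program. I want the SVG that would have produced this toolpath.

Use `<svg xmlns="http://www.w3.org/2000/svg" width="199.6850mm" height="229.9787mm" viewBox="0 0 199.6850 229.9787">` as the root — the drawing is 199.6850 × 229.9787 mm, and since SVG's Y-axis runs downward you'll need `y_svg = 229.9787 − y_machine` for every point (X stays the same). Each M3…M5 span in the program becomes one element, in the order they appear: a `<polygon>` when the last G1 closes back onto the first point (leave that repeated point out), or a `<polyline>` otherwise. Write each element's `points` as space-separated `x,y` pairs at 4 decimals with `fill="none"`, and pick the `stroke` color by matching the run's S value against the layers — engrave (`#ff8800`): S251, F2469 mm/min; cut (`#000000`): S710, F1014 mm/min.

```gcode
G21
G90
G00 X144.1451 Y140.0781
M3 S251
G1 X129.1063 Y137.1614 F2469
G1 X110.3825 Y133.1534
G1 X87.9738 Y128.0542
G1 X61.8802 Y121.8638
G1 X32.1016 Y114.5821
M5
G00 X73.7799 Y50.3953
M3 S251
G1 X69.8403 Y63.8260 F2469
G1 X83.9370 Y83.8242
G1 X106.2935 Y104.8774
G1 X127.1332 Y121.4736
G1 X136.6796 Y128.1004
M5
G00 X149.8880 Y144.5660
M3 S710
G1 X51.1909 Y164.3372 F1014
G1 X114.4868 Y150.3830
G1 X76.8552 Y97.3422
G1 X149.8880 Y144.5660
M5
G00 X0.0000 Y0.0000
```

<svg xmlns="http://www.w3.org/2000/svg" width="199.6850mm" height="229.9787mm" viewBox="0 0 199.6850 229.9787">
  <polyline points="144.1451,89.9006 129.1063,92.8173 110.3825,96.8253 87.9738,101.9245 61.8802,108.1149 32.1016,115.3966" fill="none" stroke="#ff8800"/>
  <polyline points="73.7799,179.5834 69.8403,166.1527 83.9370,146.1545 106.2935,125.1013 127.1332,108.5051 136.6796,101.8783" fill="none" stroke="#ff8800"/>
  <polygon points="149.8880,85.4127 51.1909,65.6415 114.4868,79.5957 76.8552,132.6365" fill="none" stroke="#000000"/>
</svg>

Machine Y-up, SVG Y-down with viewBox height 229.9787, so y_svg = 229.9787 − y_machine; X carries over.

Run 1: power S251 maps to stroke `#ff8800` (engrave). The run is open, so emit a `<polyline>` with points (Y-flipped): 144.1451,89.9006 129.1063,92.8173 110.3825,96.8253 87.9738,101.9245 61.8802,108.1149 32.1016,115.3966.

Run 2: the run's S251 means `#ff8800` (engrave). The run is open, so emit a `<polyline>` with points (Y-flipped): 73.7799,179.5834 69.8403,166.1527 83.9370,146.1545 106.2935,125.1013 127.1332,108.5051 136.6796,101.8783.

Run 3: the run's S710 means `#000000` (cut). The run returns to its start, so emit a `<polygon>` with points (Y-flipped): 149.8880,85.4127 51.1909,65.6415 114.4868,79.5957 76.8552,132.6365.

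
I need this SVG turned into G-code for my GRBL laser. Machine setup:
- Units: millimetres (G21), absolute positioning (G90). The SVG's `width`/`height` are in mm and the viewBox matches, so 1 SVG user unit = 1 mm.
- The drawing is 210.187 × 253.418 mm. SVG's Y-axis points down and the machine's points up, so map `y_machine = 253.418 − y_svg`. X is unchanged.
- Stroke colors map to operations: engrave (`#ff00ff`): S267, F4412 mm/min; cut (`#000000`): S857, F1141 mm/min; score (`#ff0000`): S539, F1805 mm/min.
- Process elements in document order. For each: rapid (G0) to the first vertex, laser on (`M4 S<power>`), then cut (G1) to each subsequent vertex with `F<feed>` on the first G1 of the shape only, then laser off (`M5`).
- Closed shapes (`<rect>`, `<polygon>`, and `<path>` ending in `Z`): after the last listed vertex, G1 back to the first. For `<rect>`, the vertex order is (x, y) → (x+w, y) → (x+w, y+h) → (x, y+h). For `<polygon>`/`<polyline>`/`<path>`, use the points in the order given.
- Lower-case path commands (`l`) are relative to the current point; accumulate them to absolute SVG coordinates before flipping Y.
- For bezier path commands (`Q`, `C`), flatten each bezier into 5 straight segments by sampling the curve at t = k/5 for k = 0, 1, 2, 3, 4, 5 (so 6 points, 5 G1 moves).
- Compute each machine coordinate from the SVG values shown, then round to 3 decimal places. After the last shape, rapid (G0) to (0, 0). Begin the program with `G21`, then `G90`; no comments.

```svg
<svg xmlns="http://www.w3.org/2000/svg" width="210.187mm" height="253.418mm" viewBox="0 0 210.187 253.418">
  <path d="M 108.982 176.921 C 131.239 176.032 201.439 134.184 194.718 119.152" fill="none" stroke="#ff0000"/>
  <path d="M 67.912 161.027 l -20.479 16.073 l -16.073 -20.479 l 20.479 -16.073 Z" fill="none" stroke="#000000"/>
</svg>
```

G21
G90
G0 X108.982 Y76.497
M4 S539
G1 X127.090 Y81.403 F1805
G1 X150.712 Y92.887
G1 X173.852 Y107.694
G1 X190.519 Y122.571
G1 X194.718 Y134.266
M5
G0 X67.912 Y92.391
M4 S857
G1 X47.433 Y76.318 F1141
G1 X31.360 Y96.797
G1 X51.839 Y112.870
G1 X67.912 Y92.391
M5
G0 X0.000 Y0.000

1 u = 1 mm; y_m = 253.418 − y.

[1] `<path>` cubic bezier, #ff0000→score S539 F1805: (108.982,76.497) → (127.090,81.403) → (150.712,92.887) → (173.852,107.694) → (190.519,122.571) → (194.718,134.266)

[2] `<path>` regular polygon, #000000→cut S857 F1141: (67.912,92.391) → (47.433,76.318) → (31.360,96.797) → (51.839,112.870) → (67.912,92.391) (closed)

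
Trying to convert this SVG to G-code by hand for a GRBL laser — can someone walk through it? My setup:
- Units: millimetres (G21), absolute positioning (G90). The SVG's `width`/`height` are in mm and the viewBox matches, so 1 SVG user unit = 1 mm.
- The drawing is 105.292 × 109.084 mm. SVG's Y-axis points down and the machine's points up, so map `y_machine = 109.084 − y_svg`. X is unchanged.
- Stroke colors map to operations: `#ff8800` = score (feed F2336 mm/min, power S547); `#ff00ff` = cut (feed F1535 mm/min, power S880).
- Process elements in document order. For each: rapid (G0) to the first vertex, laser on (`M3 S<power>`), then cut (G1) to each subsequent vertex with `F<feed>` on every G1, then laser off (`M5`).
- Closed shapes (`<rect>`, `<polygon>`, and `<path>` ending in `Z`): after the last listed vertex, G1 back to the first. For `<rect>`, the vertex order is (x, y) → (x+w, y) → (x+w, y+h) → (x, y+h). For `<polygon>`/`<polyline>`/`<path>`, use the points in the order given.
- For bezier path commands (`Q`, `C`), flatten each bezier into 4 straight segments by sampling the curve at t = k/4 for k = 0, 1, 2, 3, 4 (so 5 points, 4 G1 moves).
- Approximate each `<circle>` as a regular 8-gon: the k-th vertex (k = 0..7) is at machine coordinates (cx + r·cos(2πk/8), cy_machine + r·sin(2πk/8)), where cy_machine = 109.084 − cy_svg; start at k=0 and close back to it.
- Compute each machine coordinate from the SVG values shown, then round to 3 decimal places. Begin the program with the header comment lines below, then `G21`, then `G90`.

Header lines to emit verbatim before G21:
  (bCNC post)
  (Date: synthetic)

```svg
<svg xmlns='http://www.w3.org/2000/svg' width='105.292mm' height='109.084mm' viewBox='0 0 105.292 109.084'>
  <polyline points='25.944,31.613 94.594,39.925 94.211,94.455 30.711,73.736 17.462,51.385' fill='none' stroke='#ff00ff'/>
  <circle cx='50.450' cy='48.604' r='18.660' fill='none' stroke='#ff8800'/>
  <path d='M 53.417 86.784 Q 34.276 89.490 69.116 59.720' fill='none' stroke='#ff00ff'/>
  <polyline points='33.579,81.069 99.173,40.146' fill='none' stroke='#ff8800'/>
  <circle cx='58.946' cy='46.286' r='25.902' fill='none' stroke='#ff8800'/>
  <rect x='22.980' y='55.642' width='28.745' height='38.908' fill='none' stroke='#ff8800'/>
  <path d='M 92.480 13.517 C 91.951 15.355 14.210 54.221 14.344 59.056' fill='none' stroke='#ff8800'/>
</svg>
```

(bCNC post)
(Date: synthetic)
G21
G90
G0 X25.944 Y77.471
M3 S880
G1 X94.594 Y69.159 F1535
G1 X94.211 Y14.629 F1535
G1 X30.711 Y35.348 F1535
G1 X17.462 Y57.699 F1535
M5
G0 X69.110 Y60.480
M3 S547
G1 X63.645 Y73.675 F2336
G1 X50.450 Y79.140 F2336
G1 X37.255 Y73.675 F2336
G1 X31.790 Y60.480 F2336
G1 X37.255 Y47.285 F2336
G1 X50.450 Y41.820 F2336
G1 X63.645 Y47.285 F2336
G1 X69.110 Y60.480 F2336
M5
G0 X53.417 Y22.300
M3 S880
G1 X47.220 Y22.977 F1535
G1 X47.771 Y27.713 F1535
G1 X55.070 Y36.509 F1535
G1 X69.116 Y49.364 F1535
M5
G0 X33.579 Y28.015
M3 S547
G1 X99.173 Y68.938 F2336
M5
G0 X84.848 Y62.798
M3 S547
G1 X77.261 Y81.113 F2336
G1 X58.946 Y88.700 F2336
G1 X40.631 Y81.113 F2336
G1 X33.044 Y62.798 F2336
G1 X40.631 Y44.483 F2336
G1 X58.946 Y36.896 F2336
G1 X77.261 Y44.483 F2336
G1 X84.848 Y62.798 F2336
M5
G0 X22.980 Y53.442
M3 S547
G1 X51.725 Y53.442 F2336
G1 X51.725 Y14.534 F2336
G1 X22.980 Y14.534 F2336
G1 X22.980 Y53.442 F2336
M5
G0 X92.480 Y95.567
M3 S547
G1 X80.029 Y88.356 F2336
G1 X53.163 Y73.921 F2336
G1 X26.422 Y58.925 F2336
G1 X14.344 Y50.028 F2336
M5

viewBox `0 0 105.292 109.084` with mm width/height → 1 unit = 1 mm. Flip: y_m = 109.084 − y_svg.

**Shape 1** — `<polyline>` open polyline, stroke `#ff00ff` → cut (S880, F1535). Machine vertices: (25.944,77.471) → (94.594,69.159) → (94.211,14.629) → (30.711,35.348) → (17.462,57.699). Open path.

**Shape 2** — `<circle>` circle, stroke `#ff8800` → score (S547, F2336). Machine vertices: (69.110,60.480) → (63.645,73.675) → (50.450,79.140) → (37.255,73.675) → (31.790,60.480) → (37.255,47.285) → (50.450,41.820) → (63.645,47.285) → (69.110,60.480). Closed: final G1 returns to the first vertex.

**Shape 3** — `<path>` quadratic bezier, stroke `#ff00ff` → cut (S880, F1535). Control points (SVG): P0=(53.417,86.784), P1=(34.276,89.490), P2=(69.116,59.720); sampled at t=k/4. Machine vertices: (53.417,22.300) → (47.220,22.977) → (47.771,27.713) → (55.070,36.509) → (69.116,49.364). Open path.

**Shape 4** — `<polyline>` line segment, stroke `#ff8800` → score (S547, F2336). Machine vertices: (33.579,28.015) → (99.173,68.938). Open path.

**Shape 5** — `<circle>` circle, stroke `#ff8800` → score (S547, F2336). Machine vertices: (84.848,62.798) → (77.261,81.113) → (58.946,88.700) → (40.631,81.113) → (33.044,62.798) → (40.631,44.483) → (58.946,36.896) → (77.261,44.483) → (84.848,62.798). Closed: final G1 returns to the first vertex.

**Shape 6** — `<rect>` rectangle, stroke `#ff8800` → score (S547, F2336). Machine vertices: (22.980,53.442) → (51.725,53.442) → (51.725,14.534) → (22.980,14.534) → (22.980,53.442). Closed: final G1 returns to the first vertex.

**Shape 7** — `<path>` cubic bezier, stroke `#ff8800` → score (S547, F2336). Control points (SVG): P0=(92.480,13.517), P1=(91.951,15.355), P2=(14.210,54.221), P3=(14.344,59.056); sampled at t=k/4. Machine vertices: (92.480,95.567) → (80.029,88.356) → (53.163,73.921) → (26.422,58.925) → (14.344,50.028). Open path.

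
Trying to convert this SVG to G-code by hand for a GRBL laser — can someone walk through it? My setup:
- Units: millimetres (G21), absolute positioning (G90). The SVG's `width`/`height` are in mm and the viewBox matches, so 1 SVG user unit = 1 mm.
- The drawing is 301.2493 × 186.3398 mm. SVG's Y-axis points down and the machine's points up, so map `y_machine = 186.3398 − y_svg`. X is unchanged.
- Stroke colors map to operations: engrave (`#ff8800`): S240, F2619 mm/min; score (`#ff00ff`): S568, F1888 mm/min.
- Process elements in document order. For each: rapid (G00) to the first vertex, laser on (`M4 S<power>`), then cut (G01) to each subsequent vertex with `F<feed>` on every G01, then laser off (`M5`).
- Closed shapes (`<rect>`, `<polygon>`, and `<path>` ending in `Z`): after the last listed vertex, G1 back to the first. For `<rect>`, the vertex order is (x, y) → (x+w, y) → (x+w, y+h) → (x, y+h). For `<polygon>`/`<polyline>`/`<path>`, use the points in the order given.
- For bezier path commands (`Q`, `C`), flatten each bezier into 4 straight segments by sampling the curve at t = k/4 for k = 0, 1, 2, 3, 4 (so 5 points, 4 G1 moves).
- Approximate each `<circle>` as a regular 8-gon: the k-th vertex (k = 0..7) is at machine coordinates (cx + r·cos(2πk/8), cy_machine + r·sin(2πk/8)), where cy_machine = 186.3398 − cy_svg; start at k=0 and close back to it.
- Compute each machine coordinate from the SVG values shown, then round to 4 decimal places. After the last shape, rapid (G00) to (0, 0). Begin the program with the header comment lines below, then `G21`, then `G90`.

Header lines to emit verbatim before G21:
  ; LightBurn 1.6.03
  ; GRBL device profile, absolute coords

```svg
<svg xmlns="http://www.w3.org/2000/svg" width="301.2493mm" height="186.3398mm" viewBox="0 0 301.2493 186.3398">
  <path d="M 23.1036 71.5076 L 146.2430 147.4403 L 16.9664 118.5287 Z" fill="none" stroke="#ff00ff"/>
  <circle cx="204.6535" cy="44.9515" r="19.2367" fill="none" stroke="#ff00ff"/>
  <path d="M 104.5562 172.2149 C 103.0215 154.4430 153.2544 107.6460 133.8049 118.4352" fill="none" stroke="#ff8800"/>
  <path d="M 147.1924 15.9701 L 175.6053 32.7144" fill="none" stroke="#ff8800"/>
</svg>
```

; LightBurn 1.6.03
; GRBL device profile, absolute coords
G21
G90
G00 X23.1036 Y114.8322
M4 S568
G01 X146.2430 Y38.8995 F1888
G01 X16.9664 Y67.8111 F1888
G01 X23.1036 Y114.8322 F1888
M5
G00 X223.8902 Y141.3883
M4 S568
G01 X218.2559 Y154.9907 F1888
G01 X204.6535 Y160.6250 F1888
G01 X191.0511 Y154.9907 F1888
G01 X185.4168 Y141.3883 F1888
G01 X191.0511 Y127.7859 F1888
G01 X204.6535 Y122.1516 F1888
G01 X218.2559 Y127.7859 F1888
G01 X223.8902 Y141.3883 F1888
M5
G00 X104.5562 Y14.1249
M4 S240
G01 X111.2139 Y31.5427 F2619
G01 X125.8986 Y51.7252 F2619
G01 X137.2242 Y66.5524 F2619
G01 X133.8049 Y67.9046 F2619
M5
G00 X147.1924 Y170.3697
M4 S240
G01 X175.6053 Y153.6254 F2619
M5
G00 X0.0000 Y0.0000

Since the viewBox matches the mm dimensions, user units are millimetres directly. The only transform is the Y-flip y_m = 186.3398 − y_svg.

Shape 1 is a closed polygon drawn with `<path>`. Its stroke #ff00ff means score at S568, F1888. After flipping Y the toolpath is (23.1036,114.8322) → (146.2430,38.8995) → (16.9664,67.8111) → (23.1036,114.8322), returning to the start.

Shape 2 is a circle drawn with `<circle>`. Its stroke #ff00ff means score at S568, F1888. After flipping Y the toolpath is (223.8902,141.3883) → (218.2559,154.9907) → (204.6535,160.6250) → (191.0511,154.9907) → (185.4168,141.3883) → (191.0511,127.7859) → (204.6535,122.1516) → (218.2559,127.7859) → (223.8902,141.3883), returning to the start.

Shape 3 is a cubic bezier drawn with `<path>`. Its stroke #ff8800 means engrave at S240, F2619. After flipping Y the toolpath is (104.5562,14.1249) → (111.2139,31.5427) → (125.8986,51.7252) → (137.2242,66.5524) → (133.8049,67.9046).

Shape 4 is a line segment drawn with `<path>`. Its stroke #ff8800 means engrave at S240, F2619. After flipping Y the toolpath is (147.1924,170.3697) → (175.6053,153.6254).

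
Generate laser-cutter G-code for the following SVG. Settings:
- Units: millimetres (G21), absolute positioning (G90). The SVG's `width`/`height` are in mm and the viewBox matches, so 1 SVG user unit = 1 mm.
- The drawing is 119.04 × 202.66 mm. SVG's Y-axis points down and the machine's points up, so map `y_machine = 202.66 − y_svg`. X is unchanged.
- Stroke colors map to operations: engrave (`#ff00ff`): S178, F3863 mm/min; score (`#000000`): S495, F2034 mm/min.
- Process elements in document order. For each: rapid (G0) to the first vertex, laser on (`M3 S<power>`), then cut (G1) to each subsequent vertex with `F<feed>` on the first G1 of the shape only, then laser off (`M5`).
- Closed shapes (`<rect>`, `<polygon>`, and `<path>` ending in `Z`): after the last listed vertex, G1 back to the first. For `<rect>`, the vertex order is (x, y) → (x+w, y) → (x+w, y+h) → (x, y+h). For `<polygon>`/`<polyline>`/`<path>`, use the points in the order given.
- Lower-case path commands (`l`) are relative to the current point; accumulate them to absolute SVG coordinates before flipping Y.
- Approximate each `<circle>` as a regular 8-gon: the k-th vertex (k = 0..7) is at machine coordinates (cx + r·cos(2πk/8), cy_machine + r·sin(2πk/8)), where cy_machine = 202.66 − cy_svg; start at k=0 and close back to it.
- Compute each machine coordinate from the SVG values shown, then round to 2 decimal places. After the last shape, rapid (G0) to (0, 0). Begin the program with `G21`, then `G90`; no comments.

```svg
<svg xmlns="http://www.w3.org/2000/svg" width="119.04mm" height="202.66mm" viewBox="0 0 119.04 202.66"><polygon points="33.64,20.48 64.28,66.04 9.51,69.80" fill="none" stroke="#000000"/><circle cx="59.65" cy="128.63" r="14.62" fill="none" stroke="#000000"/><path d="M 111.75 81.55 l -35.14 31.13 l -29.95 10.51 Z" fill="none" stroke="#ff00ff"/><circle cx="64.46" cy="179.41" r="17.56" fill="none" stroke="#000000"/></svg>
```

G21
G90
G0 X33.64 Y182.18
M3 S495
G1 X64.28 Y136.62 F2034
G1 X9.51 Y132.86
G1 X33.64 Y182.18
M5
G0 X74.27 Y74.03
M3 S495
G1 X69.99 Y84.37 F2034
G1 X59.65 Y88.65
G1 X49.31 Y84.37
G1 X45.03 Y74.03
G1 X49.31 Y63.69
G1 X59.65 Y59.41
G1 X69.99 Y63.69
G1 X74.27 Y74.03
M5
G0 X111.75 Y121.11
M3 S178
G1 X76.61 Y89.98 F3863
G1 X46.66 Y79.47
G1 X111.75 Y121.11
M5
G0 X82.02 Y23.25
M3 S495
G1 X76.88 Y35.67 F2034
G1 X64.46 Y40.81
G1 X52.04 Y35.67
G1 X46.90 Y23.25
G1 X52.04 Y10.83
G1 X64.46 Y5.69
G1 X76.88 Y10.83
G1 X82.02 Y23.25
M5
G0 X0.00 Y0.00

Since the viewBox matches the mm dimensions, user units are millimetres directly. The only transform is the Y-flip y_m = 202.66 − y_svg.

Shape 1 is a regular polygon drawn with `<polygon>`. Its stroke #000000 means score at S495, F2034. After flipping Y the toolpath is (33.64,182.18) → (64.28,136.62) → (9.51,132.86) → (33.64,182.18), returning to the start.

Shape 2 is a circle drawn with `<circle>`. Its stroke #000000 means score at S495, F2034. After flipping Y the toolpath is (74.27,74.03) → (69.99,84.37) → (59.65,88.65) → (49.31,84.37) → (45.03,74.03) → (49.31,63.69) → (59.65,59.41) → (69.99,63.69) → (74.27,74.03), returning to the start.

Shape 3 is a closed polygon drawn with `<path>`. Its stroke #ff00ff means engrave at S178, F3863. After flipping Y the toolpath is (111.75,121.11) → (76.61,89.98) → (46.66,79.47) → (111.75,121.11), returning to the start.

Shape 4 is a circle drawn with `<circle>`. Its stroke #000000 means score at S495, F2034. After flipping Y the toolpath is (82.02,23.25) → (76.88,35.67) → (64.46,40.81) → (52.04,35.67) → (46.90,23.25) → (52.04,10.83) → (64.46,5.69) → (76.88,10.83) → (82.02,23.25), returning to the start.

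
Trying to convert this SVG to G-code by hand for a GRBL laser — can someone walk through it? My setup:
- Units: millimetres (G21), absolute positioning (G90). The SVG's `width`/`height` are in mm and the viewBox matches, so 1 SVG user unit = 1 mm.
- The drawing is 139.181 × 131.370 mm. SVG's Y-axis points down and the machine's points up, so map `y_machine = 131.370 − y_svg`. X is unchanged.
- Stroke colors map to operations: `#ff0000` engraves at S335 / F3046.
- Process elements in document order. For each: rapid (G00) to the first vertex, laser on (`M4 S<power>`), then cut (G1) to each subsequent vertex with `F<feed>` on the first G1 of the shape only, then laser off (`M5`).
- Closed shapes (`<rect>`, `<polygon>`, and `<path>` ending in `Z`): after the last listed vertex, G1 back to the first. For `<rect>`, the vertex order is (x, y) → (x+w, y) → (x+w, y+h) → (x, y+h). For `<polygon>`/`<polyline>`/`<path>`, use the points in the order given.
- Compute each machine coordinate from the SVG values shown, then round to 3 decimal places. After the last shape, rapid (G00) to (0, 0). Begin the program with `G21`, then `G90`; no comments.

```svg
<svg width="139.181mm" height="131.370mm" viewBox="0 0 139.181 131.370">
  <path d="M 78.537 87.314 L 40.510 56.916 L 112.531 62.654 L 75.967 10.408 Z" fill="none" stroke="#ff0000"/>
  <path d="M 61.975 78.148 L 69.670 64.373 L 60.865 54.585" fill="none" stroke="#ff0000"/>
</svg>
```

G21
G90
G00 X78.537 Y44.056
M4 S335
G1 X40.510 Y74.454 F3046
G1 X112.531 Y68.716
G1 X75.967 Y120.962
G1 X78.537 Y44.056
M5
G00 X61.975 Y53.222
M4 S335
G1 X69.670 Y66.997 F3046
G1 X60.865 Y76.785
M5
G00 X0.000 Y0.000

viewBox `0 0 139.181 131.370` with mm width/height → 1 unit = 1 mm. Flip: y_m = 131.370 − y_svg.

**Shape 1** — `<path>` closed polygon, stroke `#ff0000` → engrave (S335, F3046). Machine vertices: (78.537,44.056) → (40.510,74.454) → (112.531,68.716) → (75.967,120.962) → (78.537,44.056). Closed: final G1 returns to the first vertex.

**Shape 2** — `<path>` open polyline, stroke `#ff0000` → engrave (S335, F3046). Machine vertices: (61.975,53.222) → (69.670,66.997) → (60.865,76.785). Open path.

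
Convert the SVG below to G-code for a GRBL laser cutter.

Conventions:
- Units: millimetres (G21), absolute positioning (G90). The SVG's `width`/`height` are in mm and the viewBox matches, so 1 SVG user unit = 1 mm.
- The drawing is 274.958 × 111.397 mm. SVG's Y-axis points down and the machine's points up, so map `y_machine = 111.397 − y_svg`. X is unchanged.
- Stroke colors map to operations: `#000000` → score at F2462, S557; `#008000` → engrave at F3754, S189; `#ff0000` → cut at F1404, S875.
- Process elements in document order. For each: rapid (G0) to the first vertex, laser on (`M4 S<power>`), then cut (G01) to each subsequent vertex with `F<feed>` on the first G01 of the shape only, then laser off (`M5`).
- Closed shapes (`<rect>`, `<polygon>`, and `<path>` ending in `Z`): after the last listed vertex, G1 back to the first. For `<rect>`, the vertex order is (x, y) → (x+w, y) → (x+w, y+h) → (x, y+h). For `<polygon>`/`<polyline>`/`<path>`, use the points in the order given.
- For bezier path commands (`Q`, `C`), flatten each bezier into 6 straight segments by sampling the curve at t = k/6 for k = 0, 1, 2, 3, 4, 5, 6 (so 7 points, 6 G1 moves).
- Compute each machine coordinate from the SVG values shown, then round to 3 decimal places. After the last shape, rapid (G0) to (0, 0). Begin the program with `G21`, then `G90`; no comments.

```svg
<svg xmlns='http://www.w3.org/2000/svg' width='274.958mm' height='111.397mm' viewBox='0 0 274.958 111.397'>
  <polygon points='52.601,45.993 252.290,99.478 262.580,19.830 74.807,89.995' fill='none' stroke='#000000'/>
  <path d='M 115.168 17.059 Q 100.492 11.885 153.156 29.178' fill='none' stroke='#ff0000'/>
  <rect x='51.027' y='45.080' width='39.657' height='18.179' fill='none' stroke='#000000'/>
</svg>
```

G21
G90
G0 X52.601 Y65.404
M4 S557
G01 X252.290 Y11.919 F2462
G01 X262.580 Y91.567
G01 X74.807 Y21.402
G01 X52.601 Y65.404
M5
G0 X115.168 Y94.338
M4 S875
G01 X112.147 Y95.439 F1404
G01 X112.866 Y95.291
G01 X117.327 Y93.895
G01 X125.529 Y91.251
G01 X137.472 Y87.359
G01 X153.156 Y82.219
M5
G0 X51.027 Y66.317
M4 S557
G01 X90.684 Y66.317 F2462
G01 X90.684 Y48.138
G01 X51.027 Y48.138
G01 X51.027 Y66.317
M5
G0 X0.000 Y0.000

Since the viewBox matches the mm dimensions, user units are millimetres directly. The only transform is the Y-flip y_m = 111.397 − y_svg.

Shape 1 is a closed polygon drawn with `<polygon>`. Its stroke #000000 means score at S557, F2462. After flipping Y the toolpath is (52.601,65.404) → (252.290,11.919) → (262.580,91.567) → (74.807,21.402) → (52.601,65.404), returning to the start.

Shape 2 is a quadratic bezier drawn with `<path>`. Its stroke #ff0000 means cut at S875, F1404. After flipping Y the toolpath is (115.168,94.338) → (112.147,95.439) → (112.866,95.291) → (117.327,93.895) → (125.529,91.251) → (137.472,87.359) → (153.156,82.219).

Shape 3 is a rectangle drawn with `<rect>`. Its stroke #000000 means score at S557, F2462. After flipping Y the toolpath is (51.027,66.317) → (90.684,66.317) → (90.684,48.138) → (51.027,48.138) → (51.027,66.317), returning to the start.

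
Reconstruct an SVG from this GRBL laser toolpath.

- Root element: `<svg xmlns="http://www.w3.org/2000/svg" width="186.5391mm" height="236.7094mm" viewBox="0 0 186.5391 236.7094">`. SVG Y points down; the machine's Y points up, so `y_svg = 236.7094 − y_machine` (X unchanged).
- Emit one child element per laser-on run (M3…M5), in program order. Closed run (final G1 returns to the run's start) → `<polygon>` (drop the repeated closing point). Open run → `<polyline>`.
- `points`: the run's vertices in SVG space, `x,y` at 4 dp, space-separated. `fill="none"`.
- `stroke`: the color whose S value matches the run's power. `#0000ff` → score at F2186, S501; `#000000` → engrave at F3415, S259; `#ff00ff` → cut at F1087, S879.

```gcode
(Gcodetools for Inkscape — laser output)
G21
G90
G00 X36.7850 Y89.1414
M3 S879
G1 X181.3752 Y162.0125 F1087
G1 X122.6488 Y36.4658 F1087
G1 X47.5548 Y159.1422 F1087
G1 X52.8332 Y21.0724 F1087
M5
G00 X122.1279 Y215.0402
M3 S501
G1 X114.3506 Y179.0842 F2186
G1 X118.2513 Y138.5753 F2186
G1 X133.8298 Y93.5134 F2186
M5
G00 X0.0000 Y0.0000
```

Each laser-on run becomes one SVG element. Flip Y back into SVG space with y_svg = 236.7094 − y_machine.

Run 1: the run's S879 means `#ff00ff` (cut). The run is open, so emit a `<polyline>` with points (Y-flipped): 36.7850,147.5680 181.3752,74.6969 122.6488,200.2436 47.5548,77.5672 52.8332,215.6370.

Run 2: power S501 maps to stroke `#0000ff` (score). The run is open, so emit a `<polyline>` with points (Y-flipped): 122.1279,21.6692 114.3506,57.6252 118.2513,98.1341 133.8298,143.1960.

<svg xmlns="http://www.w3.org/2000/svg" width="186.5391mm" height="236.7094mm" viewBox="0 0 186.5391 236.7094">
  <polyline points="36.7850,147.5680 181.3752,74.6969 122.6488,200.2436 47.5548,77.5672 52.8332,215.6370" fill="none" stroke="#ff00ff"/>
  <polyline points="122.1279,21.6692 114.3506,57.6252 118.2513,98.1341 133.8298,143.1960" fill="none" stroke="#0000ff"/>
</svg>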